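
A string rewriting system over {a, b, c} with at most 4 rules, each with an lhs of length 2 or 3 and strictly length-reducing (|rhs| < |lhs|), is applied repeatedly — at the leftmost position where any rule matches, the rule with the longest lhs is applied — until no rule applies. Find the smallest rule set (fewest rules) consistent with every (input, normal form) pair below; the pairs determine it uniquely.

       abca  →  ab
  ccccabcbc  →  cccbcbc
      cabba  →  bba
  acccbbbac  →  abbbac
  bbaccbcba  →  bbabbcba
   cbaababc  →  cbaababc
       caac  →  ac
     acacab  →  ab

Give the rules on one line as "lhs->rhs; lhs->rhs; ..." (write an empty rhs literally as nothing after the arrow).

  | abca => ab
  | ccccabcbc => cccbcbc
  | cabba => bba
  | acccbbbac => abcbbbac => abbbac

acc->ab; ca->; cbb->b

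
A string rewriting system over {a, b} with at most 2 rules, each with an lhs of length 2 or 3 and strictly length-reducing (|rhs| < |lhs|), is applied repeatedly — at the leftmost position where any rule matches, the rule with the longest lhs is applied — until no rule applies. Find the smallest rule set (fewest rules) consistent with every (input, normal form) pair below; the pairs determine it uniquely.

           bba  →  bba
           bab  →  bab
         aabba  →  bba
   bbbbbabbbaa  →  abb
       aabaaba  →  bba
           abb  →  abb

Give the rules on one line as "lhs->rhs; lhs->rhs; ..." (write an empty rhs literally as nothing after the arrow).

aa->; bbb->a

  | bba
  | bab
  | aabba => bba
  | bbbbbabbbaa => abbabbbaa => abbaaaa => abbaa => abb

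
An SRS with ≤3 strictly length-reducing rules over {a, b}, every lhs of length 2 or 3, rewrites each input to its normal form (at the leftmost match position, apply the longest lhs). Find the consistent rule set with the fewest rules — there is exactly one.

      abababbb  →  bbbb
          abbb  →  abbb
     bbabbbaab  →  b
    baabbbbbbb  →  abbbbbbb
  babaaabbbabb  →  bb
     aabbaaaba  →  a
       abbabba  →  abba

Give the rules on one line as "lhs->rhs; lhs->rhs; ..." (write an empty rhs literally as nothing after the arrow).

  | abababbb => aabbb => bbbb
  | abbb
  | bbabbbaab => bbbaab => bbab => b
  | baabbbbbbb => abbbbbbb

aa->b; baa->a; bab->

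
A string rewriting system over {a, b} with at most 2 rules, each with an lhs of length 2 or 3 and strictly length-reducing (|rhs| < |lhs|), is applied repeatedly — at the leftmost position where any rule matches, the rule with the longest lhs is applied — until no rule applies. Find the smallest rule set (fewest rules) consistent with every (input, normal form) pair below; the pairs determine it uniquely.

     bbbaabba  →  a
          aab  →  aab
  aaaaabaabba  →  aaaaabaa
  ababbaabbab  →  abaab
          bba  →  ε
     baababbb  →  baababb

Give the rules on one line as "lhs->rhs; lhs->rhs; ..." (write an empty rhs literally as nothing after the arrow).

bba->; bbb->bb

  | bbbaabba => bbaabba => abba => a
  | aab
  | aaaaabaabba => aaaaabaa
  | ababbaabbab => abaabbab => abaab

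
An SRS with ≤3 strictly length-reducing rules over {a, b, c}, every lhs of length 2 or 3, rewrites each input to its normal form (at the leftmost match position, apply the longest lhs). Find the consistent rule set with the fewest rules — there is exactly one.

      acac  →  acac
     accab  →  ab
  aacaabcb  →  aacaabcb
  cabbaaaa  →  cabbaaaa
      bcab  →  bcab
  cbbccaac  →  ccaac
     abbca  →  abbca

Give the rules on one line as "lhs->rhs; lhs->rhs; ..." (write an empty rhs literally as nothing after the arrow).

  | acac
  | accab => ab
  | aacaabcb
  | cabbaaaa

acc->; cbb->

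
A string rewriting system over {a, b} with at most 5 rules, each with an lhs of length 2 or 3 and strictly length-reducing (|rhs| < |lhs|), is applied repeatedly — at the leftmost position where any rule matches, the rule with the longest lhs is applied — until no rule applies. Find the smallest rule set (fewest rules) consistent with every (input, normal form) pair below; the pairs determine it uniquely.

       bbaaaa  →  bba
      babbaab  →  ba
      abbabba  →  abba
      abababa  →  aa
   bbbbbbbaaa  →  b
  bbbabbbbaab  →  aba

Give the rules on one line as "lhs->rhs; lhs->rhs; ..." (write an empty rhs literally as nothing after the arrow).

  | bbaaaa => bba
  | babbaab => baab => ba
  | abbabba => abba
  | abababa => aaba => aa

aaa->; aab->a; bab->; bbb->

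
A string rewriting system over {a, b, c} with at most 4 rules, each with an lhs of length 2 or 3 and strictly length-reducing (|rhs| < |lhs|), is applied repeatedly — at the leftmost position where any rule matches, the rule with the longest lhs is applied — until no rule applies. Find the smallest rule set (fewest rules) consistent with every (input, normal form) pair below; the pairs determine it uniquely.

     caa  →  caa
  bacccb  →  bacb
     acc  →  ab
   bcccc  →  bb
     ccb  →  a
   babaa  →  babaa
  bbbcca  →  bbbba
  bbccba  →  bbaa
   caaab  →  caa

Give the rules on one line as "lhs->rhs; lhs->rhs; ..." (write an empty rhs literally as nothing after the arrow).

aab->a; cc->b; ccb->a; ccc->c

  | caa
  | bacccb => bacb
  | acc => ab
  | bcccc => bcc => bb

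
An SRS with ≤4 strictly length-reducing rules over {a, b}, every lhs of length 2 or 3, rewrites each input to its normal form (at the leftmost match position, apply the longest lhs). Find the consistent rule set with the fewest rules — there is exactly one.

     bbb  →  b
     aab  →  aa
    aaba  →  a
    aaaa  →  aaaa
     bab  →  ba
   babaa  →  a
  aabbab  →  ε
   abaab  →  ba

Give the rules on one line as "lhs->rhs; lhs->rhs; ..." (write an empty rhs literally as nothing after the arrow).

  | bbb => b
  | aab => aa
  | aaba => ab => a
  | aaaa

ab->a; aba->b; abb->b; bb->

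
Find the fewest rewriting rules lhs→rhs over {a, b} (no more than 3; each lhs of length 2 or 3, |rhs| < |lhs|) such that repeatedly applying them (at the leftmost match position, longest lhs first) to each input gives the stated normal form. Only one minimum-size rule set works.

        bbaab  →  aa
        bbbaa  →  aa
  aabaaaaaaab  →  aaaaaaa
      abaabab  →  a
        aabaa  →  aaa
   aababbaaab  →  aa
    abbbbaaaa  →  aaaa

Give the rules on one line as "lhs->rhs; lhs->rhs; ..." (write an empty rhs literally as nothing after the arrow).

ab->; bb->a

  | bbaab => aaab => aa
  | bbbaa => abaa => aa
  | aabaaaaaaab => aaaaaaaab => aaaaaaa
  | abaabab => aabab => aab => a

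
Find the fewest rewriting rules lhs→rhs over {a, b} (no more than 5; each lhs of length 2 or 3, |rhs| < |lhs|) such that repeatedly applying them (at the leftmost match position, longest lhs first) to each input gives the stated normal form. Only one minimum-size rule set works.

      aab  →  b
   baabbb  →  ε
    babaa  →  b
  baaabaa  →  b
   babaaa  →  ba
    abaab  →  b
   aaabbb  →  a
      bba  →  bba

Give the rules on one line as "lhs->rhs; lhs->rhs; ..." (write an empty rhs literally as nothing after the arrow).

  | aab => b
  | baabbb => bbbb => ab => ε
  | babaa => baa => b
  | baaabaa => babaa => baa => b

aa->; ab->; abb->bb; bbb->a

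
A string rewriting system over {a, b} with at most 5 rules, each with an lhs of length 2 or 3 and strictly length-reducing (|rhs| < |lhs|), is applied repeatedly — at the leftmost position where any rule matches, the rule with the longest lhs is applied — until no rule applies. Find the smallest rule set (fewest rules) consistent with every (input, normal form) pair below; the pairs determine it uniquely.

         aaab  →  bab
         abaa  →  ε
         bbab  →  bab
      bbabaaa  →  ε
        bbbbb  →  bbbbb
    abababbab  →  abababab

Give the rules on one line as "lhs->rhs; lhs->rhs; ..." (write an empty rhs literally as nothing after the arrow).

aa->; aaa->ba; baa->a; bba->ba

  | aaab => bab
  | abaa => aa => ε
  | bbab => bab
  | bbabaaa => babaaa => baaa => aa => ε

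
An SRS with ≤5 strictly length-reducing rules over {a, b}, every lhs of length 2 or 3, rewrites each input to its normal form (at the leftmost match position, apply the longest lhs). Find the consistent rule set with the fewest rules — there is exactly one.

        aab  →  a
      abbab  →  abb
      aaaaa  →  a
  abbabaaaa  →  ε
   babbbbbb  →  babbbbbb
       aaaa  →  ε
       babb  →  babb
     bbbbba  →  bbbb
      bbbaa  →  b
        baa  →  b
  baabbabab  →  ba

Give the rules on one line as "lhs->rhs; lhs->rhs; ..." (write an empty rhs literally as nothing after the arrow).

aa->; aab->a; aba->aa; bba->b

  | aab => a
  | abbab => abb
  | aaaaa => aaa => a
  | abbabaaaa => abbaaaa => abaaa => aaaa => aa => ε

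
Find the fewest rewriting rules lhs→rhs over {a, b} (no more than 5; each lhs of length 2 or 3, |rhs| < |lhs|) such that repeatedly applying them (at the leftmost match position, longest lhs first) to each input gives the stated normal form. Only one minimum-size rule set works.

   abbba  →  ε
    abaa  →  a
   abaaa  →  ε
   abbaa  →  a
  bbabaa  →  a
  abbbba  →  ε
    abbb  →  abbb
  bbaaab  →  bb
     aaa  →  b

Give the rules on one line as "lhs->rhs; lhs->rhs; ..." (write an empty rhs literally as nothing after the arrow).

  | abbba => abba => aba => ε
  | abaa => a
  | abaaa => aa => ε
  | abbaa => abaa => a

aa->; aaa->b; aba->; ba->a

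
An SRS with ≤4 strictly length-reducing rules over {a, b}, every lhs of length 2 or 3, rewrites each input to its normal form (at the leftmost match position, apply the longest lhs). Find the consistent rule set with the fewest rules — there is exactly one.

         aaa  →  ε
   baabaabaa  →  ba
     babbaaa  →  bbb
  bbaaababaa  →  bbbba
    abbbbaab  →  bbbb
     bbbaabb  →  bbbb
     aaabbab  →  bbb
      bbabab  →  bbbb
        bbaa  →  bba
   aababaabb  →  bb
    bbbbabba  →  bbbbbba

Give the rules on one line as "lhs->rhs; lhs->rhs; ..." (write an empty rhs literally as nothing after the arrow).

aa->a; aaa->; aab->; ab->b

  | aaa => ε
  | baabaabaa => baabaa => baa => ba
  | babbaaa => bbbaaa => bbb
  | bbaaababaa => bbbabaa => bbbbaa => bbbba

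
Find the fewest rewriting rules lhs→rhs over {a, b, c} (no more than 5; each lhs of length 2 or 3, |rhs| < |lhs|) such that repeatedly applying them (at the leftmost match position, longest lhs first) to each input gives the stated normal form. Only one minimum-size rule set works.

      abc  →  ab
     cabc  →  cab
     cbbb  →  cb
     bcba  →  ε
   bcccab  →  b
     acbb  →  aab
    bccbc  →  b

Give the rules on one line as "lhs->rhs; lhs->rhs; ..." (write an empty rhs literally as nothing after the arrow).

acb->aa; ba->; bb->b; bc->b

  | abc => ab
  | cabc => cab
  | cbbb => cbb => cb
  | bcba => bba => ba => ε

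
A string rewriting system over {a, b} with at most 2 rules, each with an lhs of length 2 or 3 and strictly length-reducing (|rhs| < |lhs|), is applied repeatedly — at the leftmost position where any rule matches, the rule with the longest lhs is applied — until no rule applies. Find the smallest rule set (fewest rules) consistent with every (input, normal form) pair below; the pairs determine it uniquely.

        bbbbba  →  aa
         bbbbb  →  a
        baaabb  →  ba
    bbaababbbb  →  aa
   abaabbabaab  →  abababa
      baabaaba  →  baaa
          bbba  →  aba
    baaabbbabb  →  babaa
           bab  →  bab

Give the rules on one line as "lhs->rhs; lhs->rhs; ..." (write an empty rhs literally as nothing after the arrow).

  | bbbbba => abbba => aaba => aa
  | bbbbb => abbb => aab => a
  | baaabb => baab => ba
  | bbaababbbb => aaababbbb => aaabbbb => aabbb => abb => aa

aab->a; bb->a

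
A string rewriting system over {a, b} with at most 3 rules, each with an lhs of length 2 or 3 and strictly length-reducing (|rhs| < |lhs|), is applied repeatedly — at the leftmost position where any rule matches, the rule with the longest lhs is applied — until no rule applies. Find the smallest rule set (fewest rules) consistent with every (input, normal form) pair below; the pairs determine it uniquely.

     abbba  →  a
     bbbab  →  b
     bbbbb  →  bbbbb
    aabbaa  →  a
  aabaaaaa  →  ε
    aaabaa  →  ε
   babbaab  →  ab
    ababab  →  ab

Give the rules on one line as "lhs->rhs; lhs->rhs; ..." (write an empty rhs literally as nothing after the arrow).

aa->; ba->; bba->ba

  | abbba => abba => aba => a
  | bbbab => bbab => bab => b
  | bbbbb
  | aabbaa => bbaa => baa => a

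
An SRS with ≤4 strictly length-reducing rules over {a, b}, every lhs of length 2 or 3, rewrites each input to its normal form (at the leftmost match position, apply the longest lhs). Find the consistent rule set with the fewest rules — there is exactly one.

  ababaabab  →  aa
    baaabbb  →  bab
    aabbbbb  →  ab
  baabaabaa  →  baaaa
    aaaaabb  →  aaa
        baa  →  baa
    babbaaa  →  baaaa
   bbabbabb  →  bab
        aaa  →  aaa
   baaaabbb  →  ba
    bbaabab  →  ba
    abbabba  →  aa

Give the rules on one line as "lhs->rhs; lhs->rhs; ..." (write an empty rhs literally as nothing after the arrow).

  | ababaabab => aabaabab => aaabab => aaab => aa
  | baaabbb => baabb => bab
  | aabbbbb => abbbb => abbb => abb => ab
  | baabaabaa => baaabaa => baaaa

aab->a; aba->aa; bb->b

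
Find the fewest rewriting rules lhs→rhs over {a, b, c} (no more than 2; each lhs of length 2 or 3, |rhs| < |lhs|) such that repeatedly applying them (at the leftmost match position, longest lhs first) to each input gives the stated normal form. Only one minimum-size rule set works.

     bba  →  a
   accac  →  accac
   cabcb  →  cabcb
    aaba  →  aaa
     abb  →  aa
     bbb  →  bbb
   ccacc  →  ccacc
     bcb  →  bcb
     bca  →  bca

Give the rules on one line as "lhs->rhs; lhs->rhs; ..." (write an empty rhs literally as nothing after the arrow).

abb->aa; ba->a

  | bba => ba => a
  | accac
  | cabcb
  | aaba => aaa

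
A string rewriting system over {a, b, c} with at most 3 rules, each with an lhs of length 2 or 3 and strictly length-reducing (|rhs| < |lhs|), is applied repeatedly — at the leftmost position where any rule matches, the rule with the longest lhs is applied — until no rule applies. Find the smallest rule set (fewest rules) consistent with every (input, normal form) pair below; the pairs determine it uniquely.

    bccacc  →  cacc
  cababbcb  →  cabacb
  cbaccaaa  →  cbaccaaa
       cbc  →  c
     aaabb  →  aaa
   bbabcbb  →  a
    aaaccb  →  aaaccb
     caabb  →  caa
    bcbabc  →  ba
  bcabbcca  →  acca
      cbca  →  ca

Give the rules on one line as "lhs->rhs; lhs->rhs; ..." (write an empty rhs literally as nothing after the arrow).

bb->; bc->

  | bccacc => cacc
  | cababbcb => cabacb
  | cbaccaaa
  | cbc => c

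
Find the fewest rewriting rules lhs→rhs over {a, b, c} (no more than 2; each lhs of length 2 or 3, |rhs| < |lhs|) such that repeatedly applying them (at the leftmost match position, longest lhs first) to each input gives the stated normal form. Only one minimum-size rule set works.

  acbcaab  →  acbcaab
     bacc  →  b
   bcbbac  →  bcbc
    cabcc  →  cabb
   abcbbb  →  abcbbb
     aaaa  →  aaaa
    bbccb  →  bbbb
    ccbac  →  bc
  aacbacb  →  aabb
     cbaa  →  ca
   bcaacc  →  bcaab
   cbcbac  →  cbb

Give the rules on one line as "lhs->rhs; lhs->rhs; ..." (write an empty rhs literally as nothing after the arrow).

  | acbcaab
  | bacc => cc => b
  | bcbbac => bcbc
  | cabcc => cabb

ba->; cc->b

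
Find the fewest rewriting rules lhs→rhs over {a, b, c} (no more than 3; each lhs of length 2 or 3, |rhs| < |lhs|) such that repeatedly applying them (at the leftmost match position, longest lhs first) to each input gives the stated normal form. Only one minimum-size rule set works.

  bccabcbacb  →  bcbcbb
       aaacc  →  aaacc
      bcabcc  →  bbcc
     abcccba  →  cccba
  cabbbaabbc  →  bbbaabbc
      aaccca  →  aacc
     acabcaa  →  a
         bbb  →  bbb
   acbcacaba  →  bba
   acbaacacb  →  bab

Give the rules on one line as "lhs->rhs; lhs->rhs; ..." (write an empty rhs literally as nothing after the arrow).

  | bccabcbacb => bcbcbacb => bcbcbb
  | aaacc
  | bcabcc => bbcc
  | abcccba => cccba

abc->c; acb->b; ca->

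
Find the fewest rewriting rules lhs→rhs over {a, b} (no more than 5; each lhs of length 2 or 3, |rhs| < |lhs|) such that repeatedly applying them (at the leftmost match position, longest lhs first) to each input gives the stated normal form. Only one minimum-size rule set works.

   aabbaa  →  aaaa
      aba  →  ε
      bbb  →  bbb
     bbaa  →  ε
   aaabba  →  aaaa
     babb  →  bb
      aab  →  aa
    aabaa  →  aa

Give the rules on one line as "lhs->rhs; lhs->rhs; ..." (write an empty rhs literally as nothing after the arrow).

ab->a; aba->; abb->a; ba->

  | aabbaa => aaaa
  | aba => ε
  | bbb
  | bbaa => ba => ε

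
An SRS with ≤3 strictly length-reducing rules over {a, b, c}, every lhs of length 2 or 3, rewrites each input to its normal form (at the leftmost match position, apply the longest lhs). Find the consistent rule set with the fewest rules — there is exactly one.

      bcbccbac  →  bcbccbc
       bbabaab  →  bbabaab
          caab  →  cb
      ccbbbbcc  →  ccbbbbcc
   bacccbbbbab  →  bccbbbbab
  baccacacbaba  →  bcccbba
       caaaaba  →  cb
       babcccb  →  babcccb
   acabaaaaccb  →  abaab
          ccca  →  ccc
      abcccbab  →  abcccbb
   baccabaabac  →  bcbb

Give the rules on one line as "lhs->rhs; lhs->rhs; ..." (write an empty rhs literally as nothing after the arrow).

ac->; ca->c; cba->cb

  | bcbccbac => bcbccbc
  | bbabaab
  | caab => cab => cb
  | ccbbbbcc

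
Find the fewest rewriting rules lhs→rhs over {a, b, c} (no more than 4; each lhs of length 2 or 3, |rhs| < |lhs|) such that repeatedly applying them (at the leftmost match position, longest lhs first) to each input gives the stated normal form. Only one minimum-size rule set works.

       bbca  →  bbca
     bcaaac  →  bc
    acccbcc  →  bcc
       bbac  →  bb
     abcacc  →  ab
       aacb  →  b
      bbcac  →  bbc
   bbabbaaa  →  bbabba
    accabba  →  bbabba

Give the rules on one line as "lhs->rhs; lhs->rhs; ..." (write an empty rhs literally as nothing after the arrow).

  | bbca
  | bcaaac => bcaac => bcac => bc
  | acccbcc => bbcbcc => bcc
  | bbac => bb

aa->a; ac->; acc->bb; bcb->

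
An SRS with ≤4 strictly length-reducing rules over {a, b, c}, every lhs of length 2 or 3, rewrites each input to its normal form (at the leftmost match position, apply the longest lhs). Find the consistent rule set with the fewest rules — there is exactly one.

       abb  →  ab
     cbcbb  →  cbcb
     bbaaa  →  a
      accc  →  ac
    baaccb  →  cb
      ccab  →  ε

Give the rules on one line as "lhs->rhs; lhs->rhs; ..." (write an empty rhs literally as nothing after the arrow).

baa->; bb->b; cab->; cc->c

  | abb => ab
  | cbcbb => cbcb
  | bbaaa => baaa => a
  | accc => acc => ac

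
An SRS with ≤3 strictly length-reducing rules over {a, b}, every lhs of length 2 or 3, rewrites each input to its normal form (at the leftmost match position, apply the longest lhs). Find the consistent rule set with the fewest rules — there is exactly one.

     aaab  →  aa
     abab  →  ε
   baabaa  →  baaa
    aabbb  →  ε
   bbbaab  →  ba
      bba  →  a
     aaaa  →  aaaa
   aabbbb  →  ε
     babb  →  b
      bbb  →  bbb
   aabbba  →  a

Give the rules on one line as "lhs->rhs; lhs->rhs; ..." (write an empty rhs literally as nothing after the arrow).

ab->; abb->; bba->a

  | aaab => aa
  | abab => ab => ε
  | baabaa => baaa
  | aabbb => ab => ε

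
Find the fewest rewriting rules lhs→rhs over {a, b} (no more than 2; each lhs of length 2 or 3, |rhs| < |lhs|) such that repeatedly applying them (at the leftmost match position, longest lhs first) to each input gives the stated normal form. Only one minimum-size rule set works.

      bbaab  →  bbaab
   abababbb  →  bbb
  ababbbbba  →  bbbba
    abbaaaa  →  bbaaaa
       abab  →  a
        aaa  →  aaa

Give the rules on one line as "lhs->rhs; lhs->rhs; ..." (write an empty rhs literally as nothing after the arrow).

abb->bb; bab->

  | bbaab
  | abababbb => aabbb => abbb => bbb
  | ababbbbba => abbbba => bbbba
  | abbaaaa => bbaaaa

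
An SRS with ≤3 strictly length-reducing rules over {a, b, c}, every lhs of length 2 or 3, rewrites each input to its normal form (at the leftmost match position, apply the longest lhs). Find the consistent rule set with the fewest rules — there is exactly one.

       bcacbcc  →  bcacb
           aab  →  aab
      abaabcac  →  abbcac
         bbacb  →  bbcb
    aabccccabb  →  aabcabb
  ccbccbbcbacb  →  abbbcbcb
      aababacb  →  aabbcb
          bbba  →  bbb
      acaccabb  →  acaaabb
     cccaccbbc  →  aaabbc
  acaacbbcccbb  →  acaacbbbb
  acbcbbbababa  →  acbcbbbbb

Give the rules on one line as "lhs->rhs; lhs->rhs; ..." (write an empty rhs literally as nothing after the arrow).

  | bcacbcc => bcacba => bcacb
  | aab
  | abaabcac => ababcac => abbcac
  | bbacb => bbcb

ba->b; cc->a; ccc->a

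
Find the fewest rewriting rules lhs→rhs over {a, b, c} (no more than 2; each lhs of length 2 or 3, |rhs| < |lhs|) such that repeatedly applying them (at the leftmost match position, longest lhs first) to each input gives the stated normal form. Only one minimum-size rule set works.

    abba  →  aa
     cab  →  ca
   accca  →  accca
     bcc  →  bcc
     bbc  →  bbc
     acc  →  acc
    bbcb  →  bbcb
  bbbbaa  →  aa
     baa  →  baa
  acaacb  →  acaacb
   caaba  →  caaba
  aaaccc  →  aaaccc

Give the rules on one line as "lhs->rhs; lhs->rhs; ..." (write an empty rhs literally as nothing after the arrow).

  | abba => aa
  | cab => ca
  | accca
  | bcc

bba->a; cab->ca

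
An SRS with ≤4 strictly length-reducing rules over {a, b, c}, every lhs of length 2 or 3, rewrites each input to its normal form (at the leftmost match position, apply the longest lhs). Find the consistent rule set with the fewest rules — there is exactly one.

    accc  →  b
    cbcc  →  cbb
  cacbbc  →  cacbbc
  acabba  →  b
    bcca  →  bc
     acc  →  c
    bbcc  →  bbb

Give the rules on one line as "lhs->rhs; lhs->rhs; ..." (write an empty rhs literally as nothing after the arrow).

  | accc => abc => cc => b
  | cbcc => cbb
  | cacbbc
  | acabba => accba => abba => cba => cc => b

ab->c; ba->c; cc->b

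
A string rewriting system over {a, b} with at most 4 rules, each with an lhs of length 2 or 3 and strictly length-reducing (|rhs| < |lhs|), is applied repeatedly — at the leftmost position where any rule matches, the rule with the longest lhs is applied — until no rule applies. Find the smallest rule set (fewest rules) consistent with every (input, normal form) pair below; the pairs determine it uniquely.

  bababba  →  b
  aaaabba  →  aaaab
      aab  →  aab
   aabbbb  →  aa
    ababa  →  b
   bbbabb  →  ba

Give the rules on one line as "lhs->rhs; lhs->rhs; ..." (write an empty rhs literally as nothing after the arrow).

  | bababba => bbbba => bba => b
  | aaaabba => aaaab
  | aab
  | aabbbb => aabb => aa

aba->b; bb->; bba->b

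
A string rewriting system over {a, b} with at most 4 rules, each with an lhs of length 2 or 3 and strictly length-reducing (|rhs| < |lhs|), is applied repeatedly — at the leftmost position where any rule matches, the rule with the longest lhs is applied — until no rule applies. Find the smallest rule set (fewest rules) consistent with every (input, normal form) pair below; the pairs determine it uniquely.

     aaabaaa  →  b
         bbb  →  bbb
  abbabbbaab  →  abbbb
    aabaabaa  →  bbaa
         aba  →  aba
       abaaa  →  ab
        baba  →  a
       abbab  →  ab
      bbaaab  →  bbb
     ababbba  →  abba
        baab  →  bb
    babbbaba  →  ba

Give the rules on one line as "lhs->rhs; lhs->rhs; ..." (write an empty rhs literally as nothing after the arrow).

aaa->; aab->b; bab->

  | aaabaaa => baaa => b
  | bbb
  | abbabbbaab => abbbaab => abbbb
  | aabaabaa => baabaa => bbaa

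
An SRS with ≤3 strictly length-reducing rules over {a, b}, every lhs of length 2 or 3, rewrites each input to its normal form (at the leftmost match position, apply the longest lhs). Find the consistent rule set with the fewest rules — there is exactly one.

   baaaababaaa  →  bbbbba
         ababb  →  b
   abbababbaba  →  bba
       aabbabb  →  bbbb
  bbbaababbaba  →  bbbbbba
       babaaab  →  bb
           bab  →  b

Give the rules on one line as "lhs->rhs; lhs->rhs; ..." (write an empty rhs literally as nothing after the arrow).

  | baaaababaaa => bbaababaaa => bbbbabaaa => bbbbaaa => bbbbba
  | ababb => abb => b
  | abbababbaba => bababbaba => babbaba => bbaba => bba
  | aabbabb => bbbabb => bbbb

aa->b; ab->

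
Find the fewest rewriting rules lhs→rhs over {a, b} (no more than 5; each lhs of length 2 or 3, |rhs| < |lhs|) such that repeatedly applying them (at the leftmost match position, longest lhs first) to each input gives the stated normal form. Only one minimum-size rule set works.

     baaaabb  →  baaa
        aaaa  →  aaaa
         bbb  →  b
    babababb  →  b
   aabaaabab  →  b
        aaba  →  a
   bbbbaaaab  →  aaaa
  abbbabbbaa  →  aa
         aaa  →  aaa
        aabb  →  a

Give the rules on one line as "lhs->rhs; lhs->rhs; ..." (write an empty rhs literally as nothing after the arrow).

ab->a; aba->b; abb->; bb->

  | baaaabb => baaa
  | aaaa
  | bbb => b
  | babababb => bbbabb => babb => b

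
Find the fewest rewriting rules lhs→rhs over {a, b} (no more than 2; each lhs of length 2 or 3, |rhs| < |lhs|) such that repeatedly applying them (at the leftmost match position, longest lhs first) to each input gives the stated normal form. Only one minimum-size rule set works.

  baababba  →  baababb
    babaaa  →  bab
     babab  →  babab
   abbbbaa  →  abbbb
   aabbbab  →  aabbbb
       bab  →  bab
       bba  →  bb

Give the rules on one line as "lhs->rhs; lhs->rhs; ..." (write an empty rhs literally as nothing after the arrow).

aaa->; bba->bb

  | baababba => baababb
  | babaaa => bab
  | babab
  | abbbbaa => abbbba => abbbb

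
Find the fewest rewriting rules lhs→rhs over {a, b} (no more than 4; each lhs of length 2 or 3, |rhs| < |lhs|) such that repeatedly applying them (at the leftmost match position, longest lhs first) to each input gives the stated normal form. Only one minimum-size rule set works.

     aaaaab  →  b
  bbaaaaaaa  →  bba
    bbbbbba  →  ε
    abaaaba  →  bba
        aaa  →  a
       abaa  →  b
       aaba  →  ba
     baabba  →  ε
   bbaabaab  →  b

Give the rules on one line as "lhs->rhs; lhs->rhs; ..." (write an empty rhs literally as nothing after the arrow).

aa->; ab->b; bbb->a

  | aaaaab => aaab => ab => b
  | bbaaaaaaa => bbaaaaa => bbaaa => bba
  | bbbbbba => abbba => bbba => aa => ε
  | abaaaba => baaaba => baba => bba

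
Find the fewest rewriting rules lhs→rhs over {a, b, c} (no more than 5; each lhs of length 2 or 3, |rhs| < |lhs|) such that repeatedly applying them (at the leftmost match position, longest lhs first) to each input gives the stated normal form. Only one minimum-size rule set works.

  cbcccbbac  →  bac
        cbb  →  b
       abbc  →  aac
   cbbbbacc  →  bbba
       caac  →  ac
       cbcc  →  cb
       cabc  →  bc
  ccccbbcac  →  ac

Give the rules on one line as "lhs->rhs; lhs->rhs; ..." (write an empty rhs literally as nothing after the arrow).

  | cbcccbbac => cbcbbac => cbbac => bac
  | cbb => b
  | abbc => aac
  | cbbbbacc => bbbacc => bbba

bbc->ac; ca->; cbb->b; cc->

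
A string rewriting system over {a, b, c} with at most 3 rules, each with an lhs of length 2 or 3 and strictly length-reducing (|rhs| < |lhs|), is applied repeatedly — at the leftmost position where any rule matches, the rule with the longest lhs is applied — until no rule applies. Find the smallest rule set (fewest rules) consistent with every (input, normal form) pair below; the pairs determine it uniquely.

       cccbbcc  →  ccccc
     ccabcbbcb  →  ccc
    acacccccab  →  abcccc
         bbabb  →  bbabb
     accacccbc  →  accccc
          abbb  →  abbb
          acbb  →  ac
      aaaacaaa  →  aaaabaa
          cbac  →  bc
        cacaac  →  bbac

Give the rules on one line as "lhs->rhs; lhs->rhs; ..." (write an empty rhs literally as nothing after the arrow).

  | cccbbcc => cccbcc => ccccc
  | ccabcbbcb => cbbcbbcb => cbcbbcb => ccbbcb => ccbcb => cccb => ccc
  | acacccccab => abcccccab => abccccbb => abccccb => abcccc
  | bbabb

ca->b; cb->c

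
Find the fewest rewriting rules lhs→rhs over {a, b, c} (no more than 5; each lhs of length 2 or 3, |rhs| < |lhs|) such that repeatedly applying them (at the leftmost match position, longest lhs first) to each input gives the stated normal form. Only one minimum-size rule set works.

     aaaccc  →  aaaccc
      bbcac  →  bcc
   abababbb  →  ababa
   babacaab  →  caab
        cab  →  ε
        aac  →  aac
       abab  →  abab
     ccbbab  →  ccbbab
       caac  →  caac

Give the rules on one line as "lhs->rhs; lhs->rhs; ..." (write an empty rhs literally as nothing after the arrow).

bac->c; bbb->; bca->c; cab->

  | aaaccc
  | bbcac => bcc
  | abababbb => ababa
  | babacaab => bacaab => caab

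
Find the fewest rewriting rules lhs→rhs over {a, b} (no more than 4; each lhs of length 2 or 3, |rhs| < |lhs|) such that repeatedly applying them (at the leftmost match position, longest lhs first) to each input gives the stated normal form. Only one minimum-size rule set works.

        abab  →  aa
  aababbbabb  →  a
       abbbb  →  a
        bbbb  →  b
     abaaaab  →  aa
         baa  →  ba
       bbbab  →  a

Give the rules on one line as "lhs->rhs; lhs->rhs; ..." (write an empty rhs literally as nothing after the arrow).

aaa->; ab->a; baa->ba; bbb->

  | abab => aab => aa
  | aababbbabb => aaabbbabb => bbbabb => abb => ab => a
  | abbbb => abbb => abb => ab => a
  | bbbb => b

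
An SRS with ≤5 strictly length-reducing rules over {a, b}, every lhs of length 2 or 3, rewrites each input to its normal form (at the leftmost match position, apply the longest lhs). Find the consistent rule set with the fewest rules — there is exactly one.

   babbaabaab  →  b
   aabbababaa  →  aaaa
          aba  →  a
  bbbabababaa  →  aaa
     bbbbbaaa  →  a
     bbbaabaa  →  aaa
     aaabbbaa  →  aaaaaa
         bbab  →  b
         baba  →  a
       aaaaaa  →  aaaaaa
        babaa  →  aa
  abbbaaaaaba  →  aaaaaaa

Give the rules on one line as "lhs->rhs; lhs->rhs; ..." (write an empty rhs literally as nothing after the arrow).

  | babbaabaab => baabaab => baab => b
  | aabbababaa => aababaa => aaaa
  | aba => a
  | bbbabababaa => aabababaa => aaabaa => aaa

ba->; baa->; bab->; bbb->a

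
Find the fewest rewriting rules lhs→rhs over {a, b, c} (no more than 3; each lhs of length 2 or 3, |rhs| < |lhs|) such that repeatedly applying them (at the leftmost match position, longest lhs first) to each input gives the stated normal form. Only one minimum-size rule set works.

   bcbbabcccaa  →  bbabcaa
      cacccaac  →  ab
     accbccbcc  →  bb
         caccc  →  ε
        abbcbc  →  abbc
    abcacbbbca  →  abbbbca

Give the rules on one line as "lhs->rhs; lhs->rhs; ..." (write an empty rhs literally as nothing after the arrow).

  | bcbbabcccaa => bbabcccaa => bbabcaa
  | cacccaac => cbccaac => ccaac => aac => ab
  | accbccbcc => bcbccbcc => bccbcc => bbcc => bb
  | caccc => cbcc => cc => ε

ac->b; cb->; cc->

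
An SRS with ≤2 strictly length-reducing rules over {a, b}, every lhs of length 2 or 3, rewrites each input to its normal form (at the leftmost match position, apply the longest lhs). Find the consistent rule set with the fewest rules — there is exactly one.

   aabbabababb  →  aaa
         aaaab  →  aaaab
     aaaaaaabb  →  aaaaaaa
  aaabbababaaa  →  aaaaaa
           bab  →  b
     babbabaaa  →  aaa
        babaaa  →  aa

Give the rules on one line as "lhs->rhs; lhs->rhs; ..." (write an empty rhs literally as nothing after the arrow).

ba->; bb->

  | aabbabababb => aaabababb => aaababb => aaabb => aaa
  | aaaab
  | aaaaaaabb => aaaaaaa
  | aaabbababaaa => aaaababaaa => aaaabaaa => aaaaaa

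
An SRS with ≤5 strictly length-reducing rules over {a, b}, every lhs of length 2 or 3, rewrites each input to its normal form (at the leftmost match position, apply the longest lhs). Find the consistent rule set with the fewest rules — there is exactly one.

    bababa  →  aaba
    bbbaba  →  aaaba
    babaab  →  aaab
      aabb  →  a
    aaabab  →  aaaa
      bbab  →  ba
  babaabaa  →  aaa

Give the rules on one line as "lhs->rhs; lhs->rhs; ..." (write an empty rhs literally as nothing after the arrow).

  | bababa => aaba
  | bbbaba => aaaba
  | babaab => aaab
  | aabb => a

abb->; baa->; bab->a; bbb->aa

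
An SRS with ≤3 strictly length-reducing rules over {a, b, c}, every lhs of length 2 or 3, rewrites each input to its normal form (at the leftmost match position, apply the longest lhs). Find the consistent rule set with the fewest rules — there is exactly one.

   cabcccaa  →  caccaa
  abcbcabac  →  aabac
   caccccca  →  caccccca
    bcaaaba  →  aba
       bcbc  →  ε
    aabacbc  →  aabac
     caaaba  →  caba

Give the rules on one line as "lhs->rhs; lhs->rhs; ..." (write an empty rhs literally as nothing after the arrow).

aaa->a; bc->

  | cabcccaa => caccaa
  | abcbcabac => abcabac => aabac
  | caccccca
  | bcaaaba => aaaba => aba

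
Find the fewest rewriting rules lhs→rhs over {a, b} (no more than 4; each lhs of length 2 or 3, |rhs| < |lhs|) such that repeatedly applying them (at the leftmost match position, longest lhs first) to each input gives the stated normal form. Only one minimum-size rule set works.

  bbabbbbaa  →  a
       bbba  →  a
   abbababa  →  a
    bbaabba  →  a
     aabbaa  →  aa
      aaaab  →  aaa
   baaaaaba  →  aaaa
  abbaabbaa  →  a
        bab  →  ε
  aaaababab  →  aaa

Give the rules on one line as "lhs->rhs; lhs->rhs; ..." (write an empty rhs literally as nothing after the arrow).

ab->; ba->a; baa->a

  | bbabbbbaa => babbbbaa => abbbbaa => bbbaa => bba => ba => a
  | bbba => bba => ba => a
  | abbababa => bababa => ababa => aba => a
  | bbaabba => babba => abba => ba => a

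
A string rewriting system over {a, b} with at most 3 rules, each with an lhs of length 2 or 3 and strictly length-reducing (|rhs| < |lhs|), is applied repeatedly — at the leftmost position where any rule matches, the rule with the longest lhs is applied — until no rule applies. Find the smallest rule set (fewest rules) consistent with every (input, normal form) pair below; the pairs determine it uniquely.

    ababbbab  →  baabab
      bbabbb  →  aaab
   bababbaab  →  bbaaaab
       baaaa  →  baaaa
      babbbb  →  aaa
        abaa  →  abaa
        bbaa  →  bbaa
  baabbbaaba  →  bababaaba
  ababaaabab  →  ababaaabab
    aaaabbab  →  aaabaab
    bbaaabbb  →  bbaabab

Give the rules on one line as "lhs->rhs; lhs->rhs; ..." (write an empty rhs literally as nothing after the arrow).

  | ababbbab => abbabab => baabab
  | bbabbb => bbbab => aaab
  | bababbaab => babbaaab => bbaaaab
  | baaaa

abb->ba; bbb->aa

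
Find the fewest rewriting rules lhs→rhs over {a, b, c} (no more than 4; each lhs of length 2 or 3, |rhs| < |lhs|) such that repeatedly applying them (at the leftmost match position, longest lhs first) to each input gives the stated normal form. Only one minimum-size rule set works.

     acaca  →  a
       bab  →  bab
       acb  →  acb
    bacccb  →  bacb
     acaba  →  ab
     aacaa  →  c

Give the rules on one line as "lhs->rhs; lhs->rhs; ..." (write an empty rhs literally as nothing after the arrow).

aca->c; cba->ab; cc->

  | acaca => cca => a
  | bab
  | acb
  | bacccb => bacb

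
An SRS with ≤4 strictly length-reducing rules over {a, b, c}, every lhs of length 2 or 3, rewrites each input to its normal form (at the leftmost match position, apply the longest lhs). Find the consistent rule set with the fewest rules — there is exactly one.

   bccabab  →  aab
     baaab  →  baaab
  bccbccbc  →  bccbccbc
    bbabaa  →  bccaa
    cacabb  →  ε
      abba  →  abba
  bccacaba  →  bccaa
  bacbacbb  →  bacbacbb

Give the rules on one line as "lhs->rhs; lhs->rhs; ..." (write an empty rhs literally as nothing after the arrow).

  | bccabab => bcab => aab
  | baaab
  | bccbccbc
  | bbabaa => bccaa

bab->cc; bca->aa; cab->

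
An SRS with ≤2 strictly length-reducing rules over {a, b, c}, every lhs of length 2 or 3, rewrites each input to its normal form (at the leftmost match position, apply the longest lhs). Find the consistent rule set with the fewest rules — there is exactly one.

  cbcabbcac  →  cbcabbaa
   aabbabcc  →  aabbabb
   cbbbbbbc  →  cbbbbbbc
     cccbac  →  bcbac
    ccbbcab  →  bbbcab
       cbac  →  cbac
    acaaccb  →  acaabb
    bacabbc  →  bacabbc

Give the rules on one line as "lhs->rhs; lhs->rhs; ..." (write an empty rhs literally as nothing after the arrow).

  | cbcabbcac => cbcabbaa
  | aabbabcc => aabbabb
  | cbbbbbbc
  | cccbac => bcbac

cac->aa; cc->b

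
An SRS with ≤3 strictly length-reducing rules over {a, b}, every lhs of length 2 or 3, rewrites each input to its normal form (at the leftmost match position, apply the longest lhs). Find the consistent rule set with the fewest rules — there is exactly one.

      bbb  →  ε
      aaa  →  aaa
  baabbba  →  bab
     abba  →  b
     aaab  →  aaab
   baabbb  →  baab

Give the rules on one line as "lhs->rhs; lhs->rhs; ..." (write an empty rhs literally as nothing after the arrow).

  | bbb => ε
  | aaa
  | baabbba => baabba => baaba => bab
  | abba => aba => b

aba->b; abb->ab; bbb->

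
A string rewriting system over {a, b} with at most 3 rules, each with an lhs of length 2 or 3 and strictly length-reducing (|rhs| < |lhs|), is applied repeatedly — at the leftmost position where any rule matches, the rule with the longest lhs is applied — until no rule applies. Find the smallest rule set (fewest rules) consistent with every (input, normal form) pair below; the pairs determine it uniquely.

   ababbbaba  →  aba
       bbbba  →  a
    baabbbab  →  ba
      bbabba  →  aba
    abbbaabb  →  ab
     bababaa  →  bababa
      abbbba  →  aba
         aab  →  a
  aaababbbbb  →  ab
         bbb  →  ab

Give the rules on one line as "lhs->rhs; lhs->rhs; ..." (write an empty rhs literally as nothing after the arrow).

  | ababbbaba => abaababa => abaaba => abaa => aba
  | bbbba => abba => aaa => aa => a
  | baabbbab => babbab => baaab => baab => ba
  | bbabba => aabba => aba

aa->a; aab->a; bb->a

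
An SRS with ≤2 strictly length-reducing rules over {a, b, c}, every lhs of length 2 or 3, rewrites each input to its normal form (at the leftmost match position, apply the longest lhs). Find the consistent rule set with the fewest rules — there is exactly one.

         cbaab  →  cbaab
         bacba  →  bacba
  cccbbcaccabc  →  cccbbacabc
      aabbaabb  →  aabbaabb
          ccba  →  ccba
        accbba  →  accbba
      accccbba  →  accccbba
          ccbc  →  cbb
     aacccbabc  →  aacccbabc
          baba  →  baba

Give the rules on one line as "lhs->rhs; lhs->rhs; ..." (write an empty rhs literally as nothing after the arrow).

cac->a; cbc->bb

  | cbaab
  | bacba
  | cccbbcaccabc => cccbbacabc
  | aabbaabb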